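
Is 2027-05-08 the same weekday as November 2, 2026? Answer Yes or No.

From Nov 2, 2026 to May 8, 2027 is 187 days.
187 mod 7 = 5, so they are different weekdays.
(Nov 2, 2026 is a Monday; May 8, 2027 is a Saturday.)

No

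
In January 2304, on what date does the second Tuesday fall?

January 1, 2304 is a Friday.
The first Tuesday is therefore January 5 (4 days later).
The second Tuesday is 5 + 1×7 = January 12.

January 12, 2304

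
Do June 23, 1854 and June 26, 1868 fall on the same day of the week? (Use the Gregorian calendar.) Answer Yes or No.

From Jun 23, 1854 to Jun 26, 1868 is 5117 days.
5117 mod 7 = 0, so they are the same weekday.
(Jun 23, 1854 is a Friday; Jun 26, 1868 is a Friday.)

Yes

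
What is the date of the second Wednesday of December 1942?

December 1, 1942 is a Tuesday.
The first Wednesday is therefore December 2 (1 days later).
The second Wednesday is 2 + 1×7 = December 9.

December 9, 1942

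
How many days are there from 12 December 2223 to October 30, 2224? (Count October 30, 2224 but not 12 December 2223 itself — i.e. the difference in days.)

Dec 12, 2223 → Jan 12, 2224: 31 days (December has 31).
Jan 12, 2224 → Feb 12, 2224: 31 days (January has 31).
Feb 12, 2224 → Mar 12, 2224: 29 days (February has 29).
Mar 12, 2224 → Apr 12, 2224: 31 days (March has 31).
Apr 12, 2224 → May 12, 2224: 30 days (April has 30).
May 12, 2224 → Jun 12, 2224: 31 days (May has 31).
Jun 12, 2224 → Jul 12, 2224: 30 days (June has 30).
Jul 12, 2224 → Aug 12, 2224: 31 days (July has 31).
Aug 12, 2224 → Sep 12, 2224: 31 days (August has 31).
Sep 12, 2224 → Oct 12, 2224: 30 days (September has 30).
Oct 12, 2224 → Oct 30, 2224: 18 days.
Total: 323 days.

323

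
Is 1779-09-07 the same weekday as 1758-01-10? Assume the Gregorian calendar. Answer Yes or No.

From Jan 10, 1758 to Sep 7, 1779 is 7910 days.
7910 mod 7 = 0, so they are the same weekday.
(Jan 10, 1758 is a Tuesday; Sep 7, 1779 is a Tuesday.)

Yes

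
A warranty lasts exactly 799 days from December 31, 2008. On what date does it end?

+365 (one year) → Dec 31, 2009 (434 left).
+365 (one year) → Dec 31, 2010 (69 left).
Dec has 31 days: +1 → Jan 1, 2011 (68 left).
Jan has 31 days: +31 → Feb 1, 2011 (37 left).
Feb has 28 days: +28 → Mar 1, 2011 (9 left).
+9 → Mar 10, 2011.

March 10, 2011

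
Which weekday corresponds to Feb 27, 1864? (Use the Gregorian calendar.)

Doomsday rule: the anchor day for the 1800s is Friday. For year 64: 64÷12 = 5 r 4, and 4÷4 = 1, so 5+4+1 = 10.
Friday + 10 ≡ Monday — that's 1864's doomsday.
In February the doomsday date is Feb 29 (1864 is a leap year (divisible by 4)).
Feb 27 is 2 days before Feb 29; 2 mod 7 = 2, so Monday − 2 = Saturday.

Saturday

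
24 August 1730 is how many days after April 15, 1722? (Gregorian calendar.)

3053

Apr 15, 1722 → Apr 15, 1723: 365 days.
Apr 15, 1723 → Apr 15, 1724: 366 days (Feb 29, 1724 is in that span).
Apr 15, 1724 → Apr 15, 1725: 365 days.
Apr 15, 1725 → Apr 15, 1726: 365 days.
Apr 15, 1726 → Apr 15, 1727: 365 days.
Apr 15, 1727 → Apr 15, 1728: 366 days (Feb 29, 1728 is in that span).
Apr 15, 1728 → Apr 15, 1729: 365 days.
Apr 15, 1729 → Apr 15, 1730: 365 days.
Apr 15, 1730 → May 15, 1730: 30 days (April has 30).
May 15, 1730 → Jun 15, 1730: 31 days (May has 31).
Jun 15, 1730 → Jul 15, 1730: 30 days (June has 30).
Jul 15, 1730 → Aug 15, 1730: 31 days (July has 31).
Aug 15, 1730 → Aug 24, 1730: 9 days.
Total: 3053 days.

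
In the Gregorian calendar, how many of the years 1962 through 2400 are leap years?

107

Multiples of 4 in [1962,2400]: 110.
Of those, multiples of 100: 5 (not leap unless ÷400).
Multiples of 400: 2.
Leap years = 110 − 5 + 2 = 107.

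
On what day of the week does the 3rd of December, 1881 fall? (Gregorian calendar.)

Doomsday rule: the anchor day for the 1800s is Friday. For year 81: 81÷12 = 6 r 9, and 9÷4 = 2, so 6+9+2 = 17.
Friday + 17 ≡ Monday — that's 1881's doomsday.
In December the doomsday date is Dec 12.
Dec 3 is 9 days before Dec 12; 9 mod 7 = 2, so Monday − 2 = Saturday.

Saturday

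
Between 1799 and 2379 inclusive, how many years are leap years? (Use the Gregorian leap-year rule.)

Multiples of 4 in [1799,2379]: 145.
Of those, multiples of 100: 6 (not leap unless ÷400).
Multiples of 400: 1.
Leap years = 145 − 6 + 1 = 140.

140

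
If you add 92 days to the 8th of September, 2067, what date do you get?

December 9, 2067

Sep has 30 days: +23 → Oct 1, 2067 (69 left).
Oct has 31 days: +31 → Nov 1, 2067 (38 left).
Nov has 30 days: +30 → Dec 1, 2067 (8 left).
+8 → Dec 9, 2067.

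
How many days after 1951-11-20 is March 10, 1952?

111

Nov 20, 1951 → Dec 20, 1951: 30 days (November has 30).
Dec 20, 1951 → Jan 20, 1952: 31 days (December has 31).
Jan 20, 1952 → Feb 20, 1952: 31 days (January has 31).
Feb 20, 1952 → Mar 10, 1952: 19 days.
Total: 111 days.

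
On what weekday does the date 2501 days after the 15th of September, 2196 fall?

First find the weekday of Sep 15, 2196. Doomsday rule: the anchor day for the 2100s is Sunday. For year 96: 96÷12 = 8 r 0, and 0÷4 = 0, so 8+0+0 = 8.
Sunday + 8 ≡ Monday — that's 2196's doomsday.
In September the doomsday date is Sep 5.
Sep 15 is 10 days after Sep 5; 10 mod 7 = 3, so Monday + 3 = Thursday.
2501 mod 7 = 2, so 2501 days after a Thursday is Thursday + 2 = Saturday.

Saturday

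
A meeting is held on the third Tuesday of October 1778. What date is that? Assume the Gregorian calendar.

October 1, 1778 is a Thursday.
The first Tuesday is therefore October 6 (5 days later).
The third Tuesday is 6 + 2×7 = October 20.

October 20, 1778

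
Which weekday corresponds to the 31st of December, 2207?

Thursday

January 1, 2207 is a Thursday.
Jan 1, 2207 → Feb 1, 2207: 31 days (January has 31).
Feb 1, 2207 → Mar 1, 2207: 28 days (February has 28).
Mar 1, 2207 → Apr 1, 2207: 31 days (March has 31).
Apr 1, 2207 → May 1, 2207: 30 days (April has 30).
May 1, 2207 → Jun 1, 2207: 31 days (May has 31).
Jun 1, 2207 → Jul 1, 2207: 30 days (June has 30).
Jul 1, 2207 → Aug 1, 2207: 31 days (July has 31).
Aug 1, 2207 → Sep 1, 2207: 31 days (August has 31).
Sep 1, 2207 → Oct 1, 2207: 30 days (September has 30).
Oct 1, 2207 → Nov 1, 2207: 31 days (October has 31).
Nov 1, 2207 → Dec 1, 2207: 30 days (November has 30).
Dec 1, 2207 → Dec 31, 2207: 30 days.
Total: 364 days.
364 mod 7 = 0, so Thursday + 0 = Thursday.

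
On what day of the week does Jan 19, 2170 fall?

Friday

January 1, 2170 is a Monday.
Jan 1, 2170 → Jan 19, 2170: 18 days.
Total: 18 days.
18 mod 7 = 4, so Monday + 4 = Friday.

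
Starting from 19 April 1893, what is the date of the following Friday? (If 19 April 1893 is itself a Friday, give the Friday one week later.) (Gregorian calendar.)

Apr 19, 1893 is a Wednesday.
From Wednesday to the next Friday is 2 days.
Apr 19, 1893 + 2 = Apr 21, 1893.

April 21, 1893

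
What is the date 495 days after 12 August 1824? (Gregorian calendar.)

December 20, 1825

+365 (one year) → Aug 12, 1825 (130 left).
Aug has 31 days: +20 → Sep 1, 1825 (110 left).
Sep has 30 days: +30 → Oct 1, 1825 (80 left).
Oct has 31 days: +31 → Nov 1, 1825 (49 left).
Nov has 30 days: +30 → Dec 1, 1825 (19 left).
+19 → Dec 20, 1825.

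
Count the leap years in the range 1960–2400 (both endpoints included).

Multiples of 4 in [1960,2400]: 111.
Of those, multiples of 100: 5 (not leap unless ÷400).
Multiples of 400: 2.
Leap years = 111 − 5 + 2 = 108.

108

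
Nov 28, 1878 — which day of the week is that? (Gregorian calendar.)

Thursday

January 1, 1878 is a Tuesday.
Jan 1, 1878 → Feb 1, 1878: 31 days (January has 31).
Feb 1, 1878 → Mar 1, 1878: 28 days (February has 28).
Mar 1, 1878 → Apr 1, 1878: 31 days (March has 31).
Apr 1, 1878 → May 1, 1878: 30 days (April has 30).
May 1, 1878 → Jun 1, 1878: 31 days (May has 31).
Jun 1, 1878 → Jul 1, 1878: 30 days (June has 30).
Jul 1, 1878 → Aug 1, 1878: 31 days (July has 31).
Aug 1, 1878 → Sep 1, 1878: 31 days (August has 31).
Sep 1, 1878 → Oct 1, 1878: 30 days (September has 30).
Oct 1, 1878 → Nov 1, 1878: 31 days (October has 31).
Nov 1, 1878 → Nov 28, 1878: 27 days.
Total: 331 days.
331 mod 7 = 2, so Tuesday + 2 = Thursday.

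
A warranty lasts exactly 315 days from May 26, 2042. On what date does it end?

May has 31 days: +6 → Jun 1, 2042 (309 left).
Jun has 30 days: +30 → Jul 1, 2042 (279 left).
Jul has 31 days: +31 → Aug 1, 2042 (248 left).
Aug has 31 days: +31 → Sep 1, 2042 (217 left).
Sep has 30 days: +30 → Oct 1, 2042 (187 left).
Oct has 31 days: +31 → Nov 1, 2042 (156 left).
Nov has 30 days: +30 → Dec 1, 2042 (126 left).
Dec has 31 days: +31 → Jan 1, 2043 (95 left).
Jan has 31 days: +31 → Feb 1, 2043 (64 left).
Feb has 28 days: +28 → Mar 1, 2043 (36 left).
Mar has 31 days: +31 → Apr 1, 2043 (5 left).
+5 → Apr 6, 2043.

April 6, 2043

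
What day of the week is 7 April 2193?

Sunday

Doomsday rule: the anchor day for the 2100s is Sunday. For year 93: 93÷12 = 7 r 9, and 9÷4 = 2, so 7+9+2 = 18.
Sunday + 18 ≡ Thursday — that's 2193's doomsday.
In April the doomsday date is Apr 4.
Apr 7 is 3 days after Apr 4; 3 mod 7 = 3, so Thursday + 3 = Sunday.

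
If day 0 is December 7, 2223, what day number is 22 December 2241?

6590

Dec 7, 2223 → Dec 7, 2224: 366 days (Feb 29, 2224 is in that span).
Dec 7, 2224 → Dec 7, 2225: 365 days.
Dec 7, 2225 → Dec 7, 2226: 365 days.
Dec 7, 2226 → Dec 7, 2227: 365 days.
Dec 7, 2227 → Dec 7, 2228: 366 days (Feb 29, 2228 is in that span).
Dec 7, 2228 → Dec 7, 2229: 365 days.
Dec 7, 2229 → Dec 7, 2230: 365 days.
Dec 7, 2230 → Dec 7, 2231: 365 days.
Dec 7, 2231 → Dec 7, 2232: 366 days (Feb 29, 2232 is in that span).
Dec 7, 2232 → Dec 7, 2233: 365 days.
Dec 7, 2233 → Dec 7, 2234: 365 days.
Dec 7, 2234 → Dec 7, 2235: 365 days.
Dec 7, 2235 → Dec 7, 2236: 366 days (Feb 29, 2236 is in that span).
Dec 7, 2236 → Dec 7, 2237: 365 days.
Dec 7, 2237 → Dec 7, 2238: 365 days.
Dec 7, 2238 → Dec 7, 2239: 365 days.
Dec 7, 2239 → Dec 7, 2240: 366 days (Feb 29, 2240 is in that span).
Dec 7, 2240 → Jan 7, 2241: 31 days (December has 31).
Jan 7, 2241 → Feb 7, 2241: 31 days (January has 31).
Feb 7, 2241 → Mar 7, 2241: 28 days (February has 28).
Mar 7, 2241 → Apr 7, 2241: 31 days (March has 31).
Apr 7, 2241 → May 7, 2241: 30 days (April has 30).
May 7, 2241 → Jun 7, 2241: 31 days (May has 31).
Jun 7, 2241 → Jul 7, 2241: 30 days (June has 30).
Jul 7, 2241 → Aug 7, 2241: 31 days (July has 31).
Aug 7, 2241 → Sep 7, 2241: 31 days (August has 31).
Sep 7, 2241 → Oct 7, 2241: 30 days (September has 30).
Oct 7, 2241 → Nov 7, 2241: 31 days (October has 31).
Nov 7, 2241 → Dec 7, 2241: 30 days (November has 30).
Dec 7, 2241 → Dec 22, 2241: 15 days.
Total: 6590 days.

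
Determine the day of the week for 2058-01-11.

Doomsday rule: the anchor day for the 2000s is Tuesday. For year 58: 58÷12 = 4 r 10, and 10÷4 = 2, so 4+10+2 = 16.
Tuesday + 16 ≡ Thursday — that's 2058's doomsday.
In January the doomsday date is Jan 3 (2058 is not a leap year).
Jan 11 is 8 days after Jan 3; 8 mod 7 = 1, so Thursday + 1 = Friday.

Friday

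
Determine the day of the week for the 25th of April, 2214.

Monday

Doomsday rule: the anchor day for the 2200s is Friday. For year 14: 14÷12 = 1 r 2, and 2÷4 = 0, so 1+2+0 = 3.
Friday + 3 ≡ Monday — that's 2214's doomsday.
In April the doomsday date is Apr 4.
Apr 25 is 21 days after Apr 4; 21 mod 7 = 0, so Monday + 0 = Monday.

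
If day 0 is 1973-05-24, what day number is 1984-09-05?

May 24, 1973 → May 24, 1974: 365 days.
May 24, 1974 → May 24, 1975: 365 days.
May 24, 1975 → May 24, 1976: 366 days (Feb 29, 1976 is in that span).
May 24, 1976 → May 24, 1977: 365 days.
May 24, 1977 → May 24, 1978: 365 days.
May 24, 1978 → May 24, 1979: 365 days.
May 24, 1979 → May 24, 1980: 366 days (Feb 29, 1980 is in that span).
May 24, 1980 → May 24, 1981: 365 days.
May 24, 1981 → May 24, 1982: 365 days.
May 24, 1982 → May 24, 1983: 365 days.
May 24, 1983 → May 24, 1984: 366 days (Feb 29, 1984 is in that span).
May 24, 1984 → Jun 24, 1984: 31 days (May has 31).
Jun 24, 1984 → Jul 24, 1984: 30 days (June has 30).
Jul 24, 1984 → Aug 24, 1984: 31 days (July has 31).
Aug 24, 1984 → Sep 5, 1984: 12 days.
Total: 4122 days.

4122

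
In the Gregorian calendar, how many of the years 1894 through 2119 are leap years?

54

Multiples of 4 in [1894,2119]: 56.
Of those, multiples of 100: 3 (not leap unless ÷400).
Multiples of 400: 1.
Leap years = 56 − 3 + 1 = 54.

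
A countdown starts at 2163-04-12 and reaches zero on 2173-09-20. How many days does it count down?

Apr 12, 2163 → Apr 12, 2164: 366 days (Feb 29, 2164 is in that span).
Apr 12, 2164 → Apr 12, 2165: 365 days.
Apr 12, 2165 → Apr 12, 2166: 365 days.
Apr 12, 2166 → Apr 12, 2167: 365 days.
Apr 12, 2167 → Apr 12, 2168: 366 days (Feb 29, 2168 is in that span).
Apr 12, 2168 → Apr 12, 2169: 365 days.
Apr 12, 2169 → Apr 12, 2170: 365 days.
Apr 12, 2170 → Apr 12, 2171: 365 days.
Apr 12, 2171 → Apr 12, 2172: 366 days (Feb 29, 2172 is in that span).
Apr 12, 2172 → Apr 12, 2173: 365 days.
Apr 12, 2173 → May 12, 2173: 30 days (April has 30).
May 12, 2173 → Jun 12, 2173: 31 days (May has 31).
Jun 12, 2173 → Jul 12, 2173: 30 days (June has 30).
Jul 12, 2173 → Aug 12, 2173: 31 days (July has 31).
Aug 12, 2173 → Sep 12, 2173: 31 days (August has 31).
Sep 12, 2173 → Sep 20, 2173: 8 days.
Total: 3814 days.

3814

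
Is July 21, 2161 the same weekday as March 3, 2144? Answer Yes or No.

From Mar 3, 2144 to Jul 21, 2161 is 6349 days.
6349 mod 7 = 0, so they are the same weekday.
(Mar 3, 2144 is a Tuesday; Jul 21, 2161 is a Tuesday.)

Yes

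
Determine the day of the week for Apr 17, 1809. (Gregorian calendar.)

Monday

Doomsday rule: the anchor day for the 1800s is Friday. For year 09: 9÷12 = 0 r 9, and 9÷4 = 2, so 0+9+2 = 11.
Friday + 11 ≡ Tuesday — that's 1809's doomsday.
In April the doomsday date is Apr 4.
Apr 17 is 13 days after Apr 4; 13 mod 7 = 6, so Tuesday + 6 = Monday.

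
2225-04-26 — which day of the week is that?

Tuesday

Doomsday rule: the anchor day for the 2200s is Friday. For year 25: 25÷12 = 2 r 1, and 1÷4 = 0, so 2+1+0 = 3.
Friday + 3 ≡ Monday — that's 2225's doomsday.
In April the doomsday date is Apr 4.
Apr 26 is 22 days after Apr 4; 22 mod 7 = 1, so Monday + 1 = Tuesday.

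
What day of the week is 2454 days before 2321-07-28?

First find the weekday of Jul 28, 2321. Doomsday rule: the anchor day for the 2300s is Wednesday. For year 21: 21÷12 = 1 r 9, and 9÷4 = 2, so 1+9+2 = 12.
Wednesday + 12 ≡ Monday — that's 2321's doomsday.
In July the doomsday date is Jul 11.
Jul 28 is 17 days after Jul 11; 17 mod 7 = 3, so Monday + 3 = Thursday.
2454 mod 7 = 4, so 2454 days before a Thursday is Thursday − 4 = Sunday.

Sunday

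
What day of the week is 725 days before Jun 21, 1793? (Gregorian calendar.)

Jun 21, 1793 is a Friday.
725 mod 7 = 4, so 725 days before a Friday is Friday − 4 = Monday.

Monday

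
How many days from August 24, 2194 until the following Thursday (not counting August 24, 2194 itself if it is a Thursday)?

Aug 24, 2194 is a Sunday.
From Sunday to the next Thursday is 4 days.

4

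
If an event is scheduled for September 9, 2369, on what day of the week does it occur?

Tuesday

Doomsday rule: the anchor day for the 2300s is Wednesday. For year 69: 69÷12 = 5 r 9, and 9÷4 = 2, so 5+9+2 = 16.
Wednesday + 16 ≡ Friday — that's 2369's doomsday.
In September the doomsday date is Sep 5.
Sep 9 is 4 days after Sep 5; 4 mod 7 = 4, so Friday + 4 = Tuesday.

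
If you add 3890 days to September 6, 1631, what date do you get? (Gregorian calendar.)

+366 (one year; includes Feb 29, 1632) → Sep 6, 1632 (3524 left).
+365 (one year) → Sep 6, 1633 (3159 left).
+365 (one year) → Sep 6, 1634 (2794 left).
+365 (one year) → Sep 6, 1635 (2429 left).
+366 (one year; includes Feb 29, 1636) → Sep 6, 1636 (2063 left).
+365 (one year) → Sep 6, 1637 (1698 left).
+365 (one year) → Sep 6, 1638 (1333 left).
+365 (one year) → Sep 6, 1639 (968 left).
+366 (one year; includes Feb 29, 1640) → Sep 6, 1640 (602 left).
+365 (one year) → Sep 6, 1641 (237 left).
Sep has 30 days: +25 → Oct 1, 1641 (212 left).
Oct has 31 days: +31 → Nov 1, 1641 (181 left).
Nov has 30 days: +30 → Dec 1, 1641 (151 left).
Dec has 31 days: +31 → Jan 1, 1642 (120 left).
Jan has 31 days: +31 → Feb 1, 1642 (89 left).
Feb has 28 days: +28 → Mar 1, 1642 (61 left).
Mar has 31 days: +31 → Apr 1, 1642 (30 left).
Apr has 30 days: +30 → May 1, 1642 (0 left).

May 1, 1642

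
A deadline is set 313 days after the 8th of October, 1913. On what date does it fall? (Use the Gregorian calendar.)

August 17, 1914

Oct has 31 days: +24 → Nov 1, 1913 (289 left).
Nov has 30 days: +30 → Dec 1, 1913 (259 left).
Dec has 31 days: +31 → Jan 1, 1914 (228 left).
Jan has 31 days: +31 → Feb 1, 1914 (197 left).
Feb has 28 days: +28 → Mar 1, 1914 (169 left).
Mar has 31 days: +31 → Apr 1, 1914 (138 left).
Apr has 30 days: +30 → May 1, 1914 (108 left).
May has 31 days: +31 → Jun 1, 1914 (77 left).
Jun has 30 days: +30 → Jul 1, 1914 (47 left).
Jul has 31 days: +31 → Aug 1, 1914 (16 left).
+16 → Aug 17, 1914.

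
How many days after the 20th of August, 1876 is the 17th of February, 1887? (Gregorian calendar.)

3833

Aug 20, 1876 → Aug 20, 1877: 365 days.
Aug 20, 1877 → Aug 20, 1878: 365 days.
Aug 20, 1878 → Aug 20, 1879: 365 days.
Aug 20, 1879 → Aug 20, 1880: 366 days (Feb 29, 1880 is in that span).
Aug 20, 1880 → Aug 20, 1881: 365 days.
Aug 20, 1881 → Aug 20, 1882: 365 days.
Aug 20, 1882 → Aug 20, 1883: 365 days.
Aug 20, 1883 → Aug 20, 1884: 366 days (Feb 29, 1884 is in that span).
Aug 20, 1884 → Aug 20, 1885: 365 days.
Aug 20, 1885 → Aug 20, 1886: 365 days.
Aug 20, 1886 → Sep 20, 1886: 31 days (August has 31).
Sep 20, 1886 → Oct 20, 1886: 30 days (September has 30).
Oct 20, 1886 → Nov 20, 1886: 31 days (October has 31).
Nov 20, 1886 → Dec 20, 1886: 30 days (November has 30).
Dec 20, 1886 → Jan 20, 1887: 31 days (December has 31).
Jan 20, 1887 → Feb 17, 1887: 28 days.
Total: 3833 days.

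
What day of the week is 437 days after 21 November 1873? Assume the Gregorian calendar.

Nov 21, 1873 is a Friday.
437 mod 7 = 3, so 437 days after a Friday is Friday + 3 = Monday.

Monday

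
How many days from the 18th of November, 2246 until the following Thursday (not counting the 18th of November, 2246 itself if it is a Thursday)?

Nov 18, 2246 is a Wednesday.
From Wednesday to the next Thursday is 1 day.

1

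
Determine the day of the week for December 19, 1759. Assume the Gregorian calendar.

Doomsday rule: the anchor day for the 1700s is Sunday. For year 59: 59÷12 = 4 r 11, and 11÷4 = 2, so 4+11+2 = 17.
Sunday + 17 ≡ Wednesday — that's 1759's doomsday.
In December the doomsday date is Dec 12.
Dec 19 is 7 days after Dec 12; 7 mod 7 = 0, so Wednesday + 0 = Wednesday.

Wednesday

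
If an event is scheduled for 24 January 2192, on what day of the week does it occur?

January 1, 2192 is a Sunday.
Jan 1, 2192 → Jan 24, 2192: 23 days.
Total: 23 days.
23 mod 7 = 2, so Sunday + 2 = Tuesday.

Tuesday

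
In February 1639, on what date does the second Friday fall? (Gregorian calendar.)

February 1, 1639 is a Tuesday.
The first Friday is therefore February 4 (3 days later).
The second Friday is 4 + 1×7 = February 11.

February 11, 1639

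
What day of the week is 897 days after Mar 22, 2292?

Mar 22, 2292 is a Tuesday.
897 mod 7 = 1, so 897 days after a Tuesday is Tuesday + 1 = Wednesday.

Wednesday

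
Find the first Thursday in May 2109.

May 1, 2109 is a Wednesday.
The first Thursday is therefore May 2 (1 days later).

May 2, 2109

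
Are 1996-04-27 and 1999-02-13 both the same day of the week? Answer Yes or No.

From Apr 27, 1996 to Feb 13, 1999 is 1022 days.
1022 mod 7 = 0, so they are the same weekday.
(Apr 27, 1996 is a Saturday; Feb 13, 1999 is a Saturday.)

Yes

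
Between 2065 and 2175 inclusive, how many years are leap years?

Multiples of 4 in [2065,2175]: 27.
Of those, multiples of 100: 1 (not leap unless ÷400).
Multiples of 400: 0.
Leap years = 27 − 1 + 0 = 26.

26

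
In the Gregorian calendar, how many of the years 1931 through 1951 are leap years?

5

Multiples of 4 in [1931,1951]: 5.
Of those, multiples of 100: 0 (not leap unless ÷400).
Multiples of 400: 0.
Leap years = 5 − 0 + 0 = 5.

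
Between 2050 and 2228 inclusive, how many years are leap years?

43

Multiples of 4 in [2050,2228]: 45.
Of those, multiples of 100: 2 (not leap unless ÷400).
Multiples of 400: 0.
Leap years = 45 − 2 + 0 = 43.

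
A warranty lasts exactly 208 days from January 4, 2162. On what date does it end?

July 31, 2162

Jan has 31 days: +28 → Feb 1, 2162 (180 left).
Feb has 28 days: +28 → Mar 1, 2162 (152 left).
Mar has 31 days: +31 → Apr 1, 2162 (121 left).
Apr has 30 days: +30 → May 1, 2162 (91 left).
May has 31 days: +31 → Jun 1, 2162 (60 left).
Jun has 30 days: +30 → Jul 1, 2162 (30 left).
+30 → Jul 31, 2162.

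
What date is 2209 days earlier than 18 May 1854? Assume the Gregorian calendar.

April 30, 1848

−365 (one year) → May 18, 1853 (1844 left).
−365 (one year) → May 18, 1852 (1479 left).
−366 (one year; includes Feb 29, 1852) → May 18, 1851 (1113 left).
−365 (one year) → May 18, 1850 (748 left).
−365 (one year) → May 18, 1849 (383 left).
−18 → Apr 30, 1849 (end of Apr, 30 days; 365 left).
−30 → Mar 31, 1849 (end of Mar, 31 days; 335 left).
−31 → Feb 28, 1849 (end of Feb, 28 days; 304 left).
−28 → Jan 31, 1849 (end of Jan, 31 days; 276 left).
−31 → Dec 31, 1848 (end of Dec, 31 days; 245 left).
−31 → Nov 30, 1848 (end of Nov, 30 days; 214 left).
−30 → Oct 31, 1848 (end of Oct, 31 days; 184 left).
−31 → Sep 30, 1848 (end of Sep, 30 days; 153 left).
−30 → Aug 31, 1848 (end of Aug, 31 days; 123 left).
−31 → Jul 31, 1848 (end of Jul, 31 days; 92 left).
−31 → Jun 30, 1848 (end of Jun, 30 days; 61 left).
−30 → May 31, 1848 (end of May, 31 days; 31 left).
−31 → Apr 30, 1848 (end of Apr, 30 days; 0 left).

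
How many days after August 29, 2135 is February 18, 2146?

Aug 29, 2135 → Aug 29, 2136: 366 days (Feb 29, 2136 is in that span).
Aug 29, 2136 → Aug 29, 2137: 365 days.
Aug 29, 2137 → Aug 29, 2138: 365 days.
Aug 29, 2138 → Aug 29, 2139: 365 days.
Aug 29, 2139 → Aug 29, 2140: 366 days (Feb 29, 2140 is in that span).
Aug 29, 2140 → Aug 29, 2141: 365 days.
Aug 29, 2141 → Aug 29, 2142: 365 days.
Aug 29, 2142 → Aug 29, 2143: 365 days.
Aug 29, 2143 → Aug 29, 2144: 366 days (Feb 29, 2144 is in that span).
Aug 29, 2144 → Aug 29, 2145: 365 days.
Aug 29, 2145 → Sep 29, 2145: 31 days (August has 31).
Sep 29, 2145 → Oct 29, 2145: 30 days (September has 30).
Oct 29, 2145 → Nov 29, 2145: 31 days (October has 31).
Nov 29, 2145 → Dec 29, 2145: 30 days (November has 30).
Dec 29, 2145 → Jan 29, 2146: 31 days (December has 31).
Jan 29, 2146 → Feb 18, 2146: 20 days.
Total: 3826 days.

3826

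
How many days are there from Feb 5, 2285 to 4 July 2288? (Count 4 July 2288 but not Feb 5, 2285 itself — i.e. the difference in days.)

1245

Feb 5, 2285 → Feb 5, 2286: 365 days.
Feb 5, 2286 → Feb 5, 2287: 365 days.
Feb 5, 2287 → Feb 5, 2288: 365 days.
Feb 5, 2288 → Mar 5, 2288: 29 days (February has 29).
Mar 5, 2288 → Apr 5, 2288: 31 days (March has 31).
Apr 5, 2288 → May 5, 2288: 30 days (April has 30).
May 5, 2288 → Jun 5, 2288: 31 days (May has 31).
Jun 5, 2288 → Jul 4, 2288: 29 days.
Total: 1245 days.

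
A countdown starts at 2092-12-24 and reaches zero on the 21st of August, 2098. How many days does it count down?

Dec 24, 2092 → Dec 24, 2093: 365 days.
Dec 24, 2093 → Dec 24, 2094: 365 days.
Dec 24, 2094 → Dec 24, 2095: 365 days.
Dec 24, 2095 → Dec 24, 2096: 366 days (Feb 29, 2096 is in that span).
Dec 24, 2096 → Dec 24, 2097: 365 days.
Dec 24, 2097 → Jan 24, 2098: 31 days (December has 31).
Jan 24, 2098 → Feb 24, 2098: 31 days (January has 31).
Feb 24, 2098 → Mar 24, 2098: 28 days (February has 28).
Mar 24, 2098 → Apr 24, 2098: 31 days (March has 31).
Apr 24, 2098 → May 24, 2098: 30 days (April has 30).
May 24, 2098 → Jun 24, 2098: 31 days (May has 31).
Jun 24, 2098 → Jul 24, 2098: 30 days (June has 30).
Jul 24, 2098 → Aug 21, 2098: 28 days.
Total: 2066 days.

2066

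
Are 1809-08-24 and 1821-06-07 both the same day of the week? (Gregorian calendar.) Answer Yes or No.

From Aug 24, 1809 to Jun 7, 1821 is 4305 days.
4305 mod 7 = 0, so they are the same weekday.
(Aug 24, 1809 is a Thursday; Jun 7, 1821 is a Thursday.)

Yes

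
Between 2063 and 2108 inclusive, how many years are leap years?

Multiples of 4 in [2063,2108]: 12.
Of those, multiples of 100: 1 (not leap unless ÷400).
Multiples of 400: 0.
Leap years = 12 − 1 + 0 = 11.

11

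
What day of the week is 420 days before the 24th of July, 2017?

Monday

First find the weekday of Jul 24, 2017. Doomsday rule: the anchor day for the 2000s is Tuesday. For year 17: 17÷12 = 1 r 5, and 5÷4 = 1, so 1+5+1 = 7.
Tuesday + 7 ≡ Tuesday — that's 2017's doomsday.
In July the doomsday date is Jul 11.
Jul 24 is 13 days after Jul 11; 13 mod 7 = 6, so Tuesday + 6 = Monday.
420 mod 7 = 0, so 420 days before a Monday is Monday − 0 = Monday.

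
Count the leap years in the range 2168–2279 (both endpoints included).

27

Multiples of 4 in [2168,2279]: 28.
Of those, multiples of 100: 1 (not leap unless ÷400).
Multiples of 400: 0.
Leap years = 28 − 1 + 0 = 27.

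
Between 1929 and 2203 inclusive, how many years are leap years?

Multiples of 4 in [1929,2203]: 68.
Of those, multiples of 100: 3 (not leap unless ÷400).
Multiples of 400: 1.
Leap years = 68 − 3 + 1 = 66.

66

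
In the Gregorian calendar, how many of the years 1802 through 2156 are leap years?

Multiples of 4 in [1802,2156]: 89.
Of those, multiples of 100: 3 (not leap unless ÷400).
Multiples of 400: 1.
Leap years = 89 − 3 + 1 = 87.

87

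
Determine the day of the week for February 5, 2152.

Doomsday rule: the anchor day for the 2100s is Sunday. For year 52: 52÷12 = 4 r 4, and 4÷4 = 1, so 4+4+1 = 9.
Sunday + 9 ≡ Tuesday — that's 2152's doomsday.
In February the doomsday date is Feb 29 (2152 is a leap year (divisible by 4)).
Feb 5 is 24 days before Feb 29; 24 mod 7 = 3, so Tuesday − 3 = Saturday.

Saturday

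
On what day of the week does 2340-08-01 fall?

Doomsday rule: the anchor day for the 2300s is Wednesday. For year 40: 40÷12 = 3 r 4, and 4÷4 = 1, so 3+4+1 = 8.
Wednesday + 8 ≡ Thursday — that's 2340's doomsday.
In August the doomsday date is Aug 8.
Aug 1 is 7 days before Aug 8; 7 mod 7 = 0, so Thursday − 0 = Thursday.

Thursday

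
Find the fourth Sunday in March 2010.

March 1, 2010 is a Monday.
The first Sunday is therefore March 7 (6 days later).
The fourth Sunday is 7 + 3×7 = March 28.

March 28, 2010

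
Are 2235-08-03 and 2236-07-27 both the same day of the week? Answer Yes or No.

No

From Aug 3, 2235 to Jul 27, 2236 is 359 days.
359 mod 7 = 2, so they are different weekdays.
(Aug 3, 2235 is a Monday; Jul 27, 2236 is a Wednesday.)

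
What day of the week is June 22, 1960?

Wednesday

Doomsday rule: the anchor day for the 1900s is Wednesday. For year 60: 60÷12 = 5 r 0, and 0÷4 = 0, so 5+0+0 = 5.
Wednesday + 5 ≡ Monday — that's 1960's doomsday.
In June the doomsday date is Jun 6.
Jun 22 is 16 days after Jun 6; 16 mod 7 = 2, so Monday + 2 = Wednesday.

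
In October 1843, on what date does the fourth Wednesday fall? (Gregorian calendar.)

October 1, 1843 is a Sunday.
The first Wednesday is therefore October 4 (3 days later).
The fourth Wednesday is 4 + 3×7 = October 25.

October 25, 1843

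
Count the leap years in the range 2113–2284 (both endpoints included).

Multiples of 4 in [2113,2284]: 43.
Of those, multiples of 100: 1 (not leap unless ÷400).
Multiples of 400: 0.
Leap years = 43 − 1 + 0 = 42.

42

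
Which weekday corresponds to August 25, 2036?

Monday

Doomsday rule: the anchor day for the 2000s is Tuesday. For year 36: 36÷12 = 3 r 0, and 0÷4 = 0, so 3+0+0 = 3.
Tuesday + 3 ≡ Friday — that's 2036's doomsday.
In August the doomsday date is Aug 8.
Aug 25 is 17 days after Aug 8; 17 mod 7 = 3, so Friday + 3 = Monday.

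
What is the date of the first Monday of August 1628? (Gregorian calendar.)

August 1, 1628 is a Tuesday.
The first Monday is therefore August 7 (6 days later).

August 7, 1628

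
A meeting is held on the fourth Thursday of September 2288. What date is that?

September 1, 2288 is a Saturday.
The first Thursday is therefore September 6 (5 days later).
The fourth Thursday is 6 + 3×7 = September 27.

September 27, 2288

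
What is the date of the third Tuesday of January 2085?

January 16, 2085

January 1, 2085 is a Monday.
The first Tuesday is therefore January 2 (1 days later).
The third Tuesday is 2 + 2×7 = January 16.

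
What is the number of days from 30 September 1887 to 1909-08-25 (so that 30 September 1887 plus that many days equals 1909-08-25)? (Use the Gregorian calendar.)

Sep 30, 1887 → Sep 30, 1888: 366 days (Feb 29, 1888 is in that span).
Sep 30, 1888 → Sep 30, 1889: 365 days.
Sep 30, 1889 → Sep 30, 1890: 365 days.
Sep 30, 1890 → Sep 30, 1891: 365 days.
Sep 30, 1891 → Sep 30, 1892: 366 days (Feb 29, 1892 is in that span).
Sep 30, 1892 → Sep 30, 1893: 365 days.
Sep 30, 1893 → Sep 30, 1894: 365 days.
Sep 30, 1894 → Sep 30, 1895: 365 days.
Sep 30, 1895 → Sep 30, 1896: 366 days (Feb 29, 1896 is in that span).
Sep 30, 1896 → Sep 30, 1897: 365 days.
Sep 30, 1897 → Sep 30, 1898: 365 days.
Sep 30, 1898 → Sep 30, 1899: 365 days.
Sep 30, 1899 → Sep 30, 1900: 365 days.
Sep 30, 1900 → Sep 30, 1901: 365 days.
Sep 30, 1901 → Sep 30, 1902: 365 days.
Sep 30, 1902 → Sep 30, 1903: 365 days.
Sep 30, 1903 → Sep 30, 1904: 366 days (Feb 29, 1904 is in that span).
Sep 30, 1904 → Sep 30, 1905: 365 days.
Sep 30, 1905 → Sep 30, 1906: 365 days.
Sep 30, 1906 → Sep 30, 1907: 365 days.
Sep 30, 1907 → Sep 30, 1908: 366 days (Feb 29, 1908 is in that span).
Sep 30, 1908 → Oct 30, 1908: 30 days (September has 30).
Oct 30, 1908 → Nov 30, 1908: 31 days (October has 31).
Nov 30, 1908 → Dec 30, 1908: 30 days (November has 30).
Dec 30, 1908 → Jan 30, 1909: 31 days (December has 31).
Jan 30, 1909 → Feb 28, 1909: 29 days (January has 31).
Feb 28, 1909 → Mar 28, 1909: 28 days (February has 28).
Mar 28, 1909 → Apr 28, 1909: 31 days (March has 31).
Apr 28, 1909 → May 28, 1909: 30 days (April has 30).
May 28, 1909 → Jun 28, 1909: 31 days (May has 31).
Jun 28, 1909 → Jul 28, 1909: 30 days (June has 30).
Jul 28, 1909 → Aug 25, 1909: 28 days.
Total: 7999 days.

7999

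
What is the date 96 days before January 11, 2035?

−11 → Dec 31, 2034 (end of Dec, 31 days; 85 left).
−31 → Nov 30, 2034 (end of Nov, 30 days; 54 left).
−30 → Oct 31, 2034 (end of Oct, 31 days; 24 left).
−24 → Oct 7, 2034.

October 7, 2034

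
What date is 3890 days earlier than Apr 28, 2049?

September 3, 2038

−365 (one year) → Apr 28, 2048 (3525 left).
−366 (one year; includes Feb 29, 2048) → Apr 28, 2047 (3159 left).
−365 (one year) → Apr 28, 2046 (2794 left).
−365 (one year) → Apr 28, 2045 (2429 left).
−365 (one year) → Apr 28, 2044 (2064 left).
−366 (one year; includes Feb 29, 2044) → Apr 28, 2043 (1698 left).
−365 (one year) → Apr 28, 2042 (1333 left).
−365 (one year) → Apr 28, 2041 (968 left).
−365 (one year) → Apr 28, 2040 (603 left).
−366 (one year; includes Feb 29, 2040) → Apr 28, 2039 (237 left).
−28 → Mar 31, 2039 (end of Mar, 31 days; 209 left).
−31 → Feb 28, 2039 (end of Feb, 28 days; 178 left).
−28 → Jan 31, 2039 (end of Jan, 31 days; 150 left).
−31 → Dec 31, 2038 (end of Dec, 31 days; 119 left).
−31 → Nov 30, 2038 (end of Nov, 30 days; 88 left).
−30 → Oct 31, 2038 (end of Oct, 31 days; 58 left).
−31 → Sep 30, 2038 (end of Sep, 30 days; 27 left).
−27 → Sep 3, 2038.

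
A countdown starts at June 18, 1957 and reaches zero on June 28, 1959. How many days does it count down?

Jun 18, 1957 → Jun 18, 1958: 365 days.
Jun 18, 1958 → Jul 18, 1958: 30 days (June has 30).
Jul 18, 1958 → Aug 18, 1958: 31 days (July has 31).
Aug 18, 1958 → Sep 18, 1958: 31 days (August has 31).
Sep 18, 1958 → Oct 18, 1958: 30 days (September has 30).
Oct 18, 1958 → Nov 18, 1958: 31 days (October has 31).
Nov 18, 1958 → Dec 18, 1958: 30 days (November has 30).
Dec 18, 1958 → Jan 18, 1959: 31 days (December has 31).
Jan 18, 1959 → Feb 18, 1959: 31 days (January has 31).
Feb 18, 1959 → Mar 18, 1959: 28 days (February has 28).
Mar 18, 1959 → Apr 18, 1959: 31 days (March has 31).
Apr 18, 1959 → May 18, 1959: 30 days (April has 30).
May 18, 1959 → Jun 18, 1959: 31 days (May has 31).
Jun 18, 1959 → Jun 28, 1959: 10 days.
Total: 740 days.

740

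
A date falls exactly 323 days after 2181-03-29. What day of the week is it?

Friday

Mar 29, 2181 is a Thursday.
323 mod 7 = 1, so 323 days after a Thursday is Thursday + 1 = Friday.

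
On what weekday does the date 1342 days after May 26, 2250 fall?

First find the weekday of May 26, 2250. Doomsday rule: the anchor day for the 2200s is Friday. For year 50: 50÷12 = 4 r 2, and 2÷4 = 0, so 4+2+0 = 6.
Friday + 6 ≡ Thursday — that's 2250's doomsday.
In May the doomsday date is May 9.
May 26 is 17 days after May 9; 17 mod 7 = 3, so Thursday + 3 = Sunday.
1342 mod 7 = 5, so 1342 days after a Sunday is Sunday + 5 = Friday.

Friday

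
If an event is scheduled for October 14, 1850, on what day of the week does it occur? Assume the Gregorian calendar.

January 1, 1850 is a Tuesday.
Jan 1, 1850 → Feb 1, 1850: 31 days (January has 31).
Feb 1, 1850 → Mar 1, 1850: 28 days (February has 28).
Mar 1, 1850 → Apr 1, 1850: 31 days (March has 31).
Apr 1, 1850 → May 1, 1850: 30 days (April has 30).
May 1, 1850 → Jun 1, 1850: 31 days (May has 31).
Jun 1, 1850 → Jul 1, 1850: 30 days (June has 30).
Jul 1, 1850 → Aug 1, 1850: 31 days (July has 31).
Aug 1, 1850 → Sep 1, 1850: 31 days (August has 31).
Sep 1, 1850 → Oct 1, 1850: 30 days (September has 30).
Oct 1, 1850 → Oct 14, 1850: 13 days.
Total: 286 days.
286 mod 7 = 6, so Tuesday + 6 = Monday.

Monday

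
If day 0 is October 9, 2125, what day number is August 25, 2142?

Oct 9, 2125 → Oct 9, 2126: 365 days.
Oct 9, 2126 → Oct 9, 2127: 365 days.
Oct 9, 2127 → Oct 9, 2128: 366 days (Feb 29, 2128 is in that span).
Oct 9, 2128 → Oct 9, 2129: 365 days.
Oct 9, 2129 → Oct 9, 2130: 365 days.
Oct 9, 2130 → Oct 9, 2131: 365 days.
Oct 9, 2131 → Oct 9, 2132: 366 days (Feb 29, 2132 is in that span).
Oct 9, 2132 → Oct 9, 2133: 365 days.
Oct 9, 2133 → Oct 9, 2134: 365 days.
Oct 9, 2134 → Oct 9, 2135: 365 days.
Oct 9, 2135 → Oct 9, 2136: 366 days (Feb 29, 2136 is in that span).
Oct 9, 2136 → Oct 9, 2137: 365 days.
Oct 9, 2137 → Oct 9, 2138: 365 days.
Oct 9, 2138 → Oct 9, 2139: 365 days.
Oct 9, 2139 → Oct 9, 2140: 366 days (Feb 29, 2140 is in that span).
Oct 9, 2140 → Oct 9, 2141: 365 days.
Oct 9, 2141 → Nov 9, 2141: 31 days (October has 31).
Nov 9, 2141 → Dec 9, 2141: 30 days (November has 30).
Dec 9, 2141 → Jan 9, 2142: 31 days (December has 31).
Jan 9, 2142 → Feb 9, 2142: 31 days (January has 31).
Feb 9, 2142 → Mar 9, 2142: 28 days (February has 28).
Mar 9, 2142 → Apr 9, 2142: 31 days (March has 31).
Apr 9, 2142 → May 9, 2142: 30 days (April has 30).
May 9, 2142 → Jun 9, 2142: 31 days (May has 31).
Jun 9, 2142 → Jul 9, 2142: 30 days (June has 30).
Jul 9, 2142 → Aug 9, 2142: 31 days (July has 31).
Aug 9, 2142 → Aug 25, 2142: 16 days.
Total: 6164 days.

6164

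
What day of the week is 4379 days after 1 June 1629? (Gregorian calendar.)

Tuesday

Jun 1, 1629 is a Friday.
4379 mod 7 = 4, so 4379 days after a Friday is Friday + 4 = Tuesday.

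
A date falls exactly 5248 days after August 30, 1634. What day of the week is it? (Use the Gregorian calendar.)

First find the weekday of Aug 30, 1634. Doomsday rule: the anchor day for the 1600s is Tuesday. For year 34: 34÷12 = 2 r 10, and 10÷4 = 2, so 2+10+2 = 14.
Tuesday + 14 ≡ Tuesday — that's 1634's doomsday.
In August the doomsday date is Aug 8.
Aug 30 is 22 days after Aug 8; 22 mod 7 = 1, so Tuesday + 1 = Wednesday.
5248 mod 7 = 5, so 5248 days after a Wednesday is Wednesday + 5 = Monday.

Monday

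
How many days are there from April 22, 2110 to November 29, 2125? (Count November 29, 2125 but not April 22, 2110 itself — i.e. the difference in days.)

5700

Apr 22, 2110 → Apr 22, 2111: 365 days.
Apr 22, 2111 → Apr 22, 2112: 366 days (Feb 29, 2112 is in that span).
Apr 22, 2112 → Apr 22, 2113: 365 days.
Apr 22, 2113 → Apr 22, 2114: 365 days.
Apr 22, 2114 → Apr 22, 2115: 365 days.
Apr 22, 2115 → Apr 22, 2116: 366 days (Feb 29, 2116 is in that span).
Apr 22, 2116 → Apr 22, 2117: 365 days.
Apr 22, 2117 → Apr 22, 2118: 365 days.
Apr 22, 2118 → Apr 22, 2119: 365 days.
Apr 22, 2119 → Apr 22, 2120: 366 days (Feb 29, 2120 is in that span).
Apr 22, 2120 → Apr 22, 2121: 365 days.
Apr 22, 2121 → Apr 22, 2122: 365 days.
Apr 22, 2122 → Apr 22, 2123: 365 days.
Apr 22, 2123 → Apr 22, 2124: 366 days (Feb 29, 2124 is in that span).
Apr 22, 2124 → Apr 22, 2125: 365 days.
Apr 22, 2125 → May 22, 2125: 30 days (April has 30).
May 22, 2125 → Jun 22, 2125: 31 days (May has 31).
Jun 22, 2125 → Jul 22, 2125: 30 days (June has 30).
Jul 22, 2125 → Aug 22, 2125: 31 days (July has 31).
Aug 22, 2125 → Sep 22, 2125: 31 days (August has 31).
Sep 22, 2125 → Oct 22, 2125: 30 days (September has 30).
Oct 22, 2125 → Nov 22, 2125: 31 days (October has 31).
Nov 22, 2125 → Nov 29, 2125: 7 days.
Total: 5700 days.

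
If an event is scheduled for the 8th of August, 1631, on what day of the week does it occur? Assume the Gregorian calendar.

Friday

Doomsday rule: the anchor day for the 1600s is Tuesday. For year 31: 31÷12 = 2 r 7, and 7÷4 = 1, so 2+7+1 = 10.
Tuesday + 10 ≡ Friday — that's 1631's doomsday.
In August the doomsday date is Aug 8.
Aug 8 is the doomsday itself: Friday.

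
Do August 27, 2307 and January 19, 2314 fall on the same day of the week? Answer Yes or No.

From Aug 27, 2307 to Jan 19, 2314 is 2337 days.
2337 mod 7 = 6, so they are different weekdays.
(Aug 27, 2307 is a Tuesday; Jan 19, 2314 is a Monday.)

No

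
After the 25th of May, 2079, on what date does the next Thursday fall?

June 1, 2079

May 25, 2079 is a Thursday.
From Thursday to the next Thursday is 7 days.
May 25, 2079 + 7 = Jun 1, 2079.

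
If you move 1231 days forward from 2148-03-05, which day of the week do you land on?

Monday

Mar 5, 2148 is a Tuesday.
1231 mod 7 = 6, so 1231 days after a Tuesday is Tuesday + 6 = Monday.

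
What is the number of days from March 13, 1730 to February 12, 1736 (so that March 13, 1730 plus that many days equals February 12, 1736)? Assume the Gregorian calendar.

2162

Mar 13, 1730 → Mar 13, 1731: 365 days.
Mar 13, 1731 → Mar 13, 1732: 366 days (Feb 29, 1732 is in that span).
Mar 13, 1732 → Mar 13, 1733: 365 days.
Mar 13, 1733 → Mar 13, 1734: 365 days.
Mar 13, 1734 → Mar 13, 1735: 365 days.
Mar 13, 1735 → Apr 13, 1735: 31 days (March has 31).
Apr 13, 1735 → May 13, 1735: 30 days (April has 30).
May 13, 1735 → Jun 13, 1735: 31 days (May has 31).
Jun 13, 1735 → Jul 13, 1735: 30 days (June has 30).
Jul 13, 1735 → Aug 13, 1735: 31 days (July has 31).
Aug 13, 1735 → Sep 13, 1735: 31 days (August has 31).
Sep 13, 1735 → Oct 13, 1735: 30 days (September has 30).
Oct 13, 1735 → Nov 13, 1735: 31 days (October has 31).
Nov 13, 1735 → Dec 13, 1735: 30 days (November has 30).
Dec 13, 1735 → Jan 13, 1736: 31 days (December has 31).
Jan 13, 1736 → Feb 12, 1736: 30 days.
Total: 2162 days.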